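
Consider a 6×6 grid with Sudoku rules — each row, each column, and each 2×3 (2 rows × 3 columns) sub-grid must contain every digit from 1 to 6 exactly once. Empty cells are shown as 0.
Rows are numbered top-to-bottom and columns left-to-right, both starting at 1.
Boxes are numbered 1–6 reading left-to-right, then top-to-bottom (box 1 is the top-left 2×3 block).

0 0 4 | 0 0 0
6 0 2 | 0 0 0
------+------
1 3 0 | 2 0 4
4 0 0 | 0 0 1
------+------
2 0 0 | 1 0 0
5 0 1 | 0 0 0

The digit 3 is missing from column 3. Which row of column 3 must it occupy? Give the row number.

Consider where 3 can go in column 3.
R3C3 is out (row 3 already has a 3).
R4C3 is out (box 3 already has a 3).
So the only cell in column 3 that can hold 3 is R5C3.
That is row 5.

5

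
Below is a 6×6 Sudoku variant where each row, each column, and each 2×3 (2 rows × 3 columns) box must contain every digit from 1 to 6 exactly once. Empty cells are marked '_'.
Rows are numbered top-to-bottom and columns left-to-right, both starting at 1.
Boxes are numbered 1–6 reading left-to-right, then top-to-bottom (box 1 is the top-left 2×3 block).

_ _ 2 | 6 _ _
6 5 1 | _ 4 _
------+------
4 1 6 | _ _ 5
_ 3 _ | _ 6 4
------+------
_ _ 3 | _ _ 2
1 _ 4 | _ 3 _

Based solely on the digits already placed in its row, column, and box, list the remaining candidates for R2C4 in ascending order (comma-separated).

2,3

Row 2 already contains {1, 4, 5, 6}.
Column 4 already contains {6}.
Its 2×3 block (box 2) already contains {4, 6}.
Removing those from 1–6 leaves {2, 3} as the candidates for R2C4.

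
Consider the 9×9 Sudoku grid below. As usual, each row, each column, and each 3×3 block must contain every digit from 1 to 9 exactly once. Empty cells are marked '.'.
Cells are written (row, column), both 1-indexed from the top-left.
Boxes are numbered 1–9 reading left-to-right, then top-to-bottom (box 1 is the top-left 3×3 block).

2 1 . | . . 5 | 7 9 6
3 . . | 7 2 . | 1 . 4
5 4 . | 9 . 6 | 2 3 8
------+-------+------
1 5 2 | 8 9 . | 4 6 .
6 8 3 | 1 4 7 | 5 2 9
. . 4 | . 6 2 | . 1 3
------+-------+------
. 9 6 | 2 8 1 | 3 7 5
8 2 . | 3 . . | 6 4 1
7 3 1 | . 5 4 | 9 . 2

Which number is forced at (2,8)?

Row 2 already contains {1, 2, 3, 4, 7}.
Column 8 already contains {1, 2, 3, 4, 6, 7, 9}.
Its 3×3 block (box 3) already contains {1, 2, 3, 4, 6, 7, 8, 9}.
The only value from 1–9 not eliminated is 5, so (2,8) = 5.

5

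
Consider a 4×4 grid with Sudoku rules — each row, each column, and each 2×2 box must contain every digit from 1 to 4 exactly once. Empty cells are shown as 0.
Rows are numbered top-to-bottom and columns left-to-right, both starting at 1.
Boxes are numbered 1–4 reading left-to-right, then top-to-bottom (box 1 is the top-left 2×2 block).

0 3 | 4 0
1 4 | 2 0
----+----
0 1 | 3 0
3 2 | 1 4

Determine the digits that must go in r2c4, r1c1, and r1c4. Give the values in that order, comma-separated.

3,2,1

For r2c4:
  Row 2 already contains {1, 2, 4}.
  Column 4 already contains {4}.
  Its 2×2 block (box 2) already contains {2, 4}.
  The only value from 1–4 not eliminated is 3, so r2c4 = 3.
For r1c1:
  Row 1 already contains {3, 4}.
  Column 1 already contains {1, 3}.
  Its 2×2 block (box 1) already contains {1, 3, 4}.
  The only value from 1–4 not eliminated is 2, so r1c1 = 2.
For r1c4:
  Row 1 already contains {3, 4}.
  Column 4 already contains {4}.
  Its 2×2 block (box 2) already contains {2, 4}.
  The only value from 1–4 not eliminated is 1, so r1c4 = 1.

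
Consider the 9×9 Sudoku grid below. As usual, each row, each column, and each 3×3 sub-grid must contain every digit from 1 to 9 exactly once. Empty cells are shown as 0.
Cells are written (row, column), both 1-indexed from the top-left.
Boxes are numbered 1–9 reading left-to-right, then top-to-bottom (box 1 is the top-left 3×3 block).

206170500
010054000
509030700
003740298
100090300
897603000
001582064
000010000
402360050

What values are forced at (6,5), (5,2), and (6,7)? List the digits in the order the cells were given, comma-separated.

2,2,4

For (6,5):
  Row 6 already contains {3, 6, 7, 8, 9}.
  Column 5 already contains {1, 3, 4, 5, 6, 7, 8, 9}.
  Its 3×3 block (box 5) already contains {3, 4, 6, 7, 9}.
  The only value from 1–9 not eliminated is 2, so (6,5) = 2.
For (5,2):
  Consider where 2 can go in column 2.
  (1,2) is out (row 1 already has a 2). (3,2) is out (box 1 already has a 2). (4,2) is out (row 4 already has a 2). (7,2) is out (row 7 already has a 2). The remaining empty cells in column 2 are similarly blocked.
  So the only cell in column 2 that can hold 2 is (5,2).
  So (5,2) = 2.
For (6,7):
  Consider where 4 can go in column 7.
  (2,7) is out (row 2 already has a 4).
  (7,7) is out (row 7 already has a 4).
  (8,7) is out (box 9 already has a 4).
  (9,7) is out (row 9 already has a 4).
  So the only cell in column 7 that can hold 4 is (6,7).
  So (6,7) = 4.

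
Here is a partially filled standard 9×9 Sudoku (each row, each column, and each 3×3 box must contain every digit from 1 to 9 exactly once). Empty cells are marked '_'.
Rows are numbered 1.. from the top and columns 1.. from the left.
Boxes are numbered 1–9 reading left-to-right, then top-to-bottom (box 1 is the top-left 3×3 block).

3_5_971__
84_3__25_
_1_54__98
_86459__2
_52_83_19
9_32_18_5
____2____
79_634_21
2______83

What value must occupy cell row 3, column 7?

3

Cell row 3, column 7 itself could take any of {3, 6, 7} by direct elimination.
Consider where 3 can go in box 3.
row 1, column 8 is out (row 1 already has a 3).
row 1, column 9 is out (row 1 already has a 3).
row 2, column 9 is out (row 2 already has a 3).
So the only cell in box 3 that can hold 3 is row 3, column 7.
Therefore row 3, column 7 = 3.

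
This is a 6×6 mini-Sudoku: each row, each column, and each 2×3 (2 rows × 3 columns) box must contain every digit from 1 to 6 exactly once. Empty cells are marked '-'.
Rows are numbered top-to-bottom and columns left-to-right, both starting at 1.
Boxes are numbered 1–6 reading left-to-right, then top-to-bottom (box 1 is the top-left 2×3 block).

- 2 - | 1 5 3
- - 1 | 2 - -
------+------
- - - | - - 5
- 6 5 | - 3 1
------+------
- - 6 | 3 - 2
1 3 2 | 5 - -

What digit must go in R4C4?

4

Row 4 already contains {1, 3, 5, 6}.
Column 4 already contains {1, 2, 3, 5}.
Its 2×3 block (box 4) already contains {1, 3, 5}.
The only value from 1–6 not eliminated is 4, so R4C4 = 4.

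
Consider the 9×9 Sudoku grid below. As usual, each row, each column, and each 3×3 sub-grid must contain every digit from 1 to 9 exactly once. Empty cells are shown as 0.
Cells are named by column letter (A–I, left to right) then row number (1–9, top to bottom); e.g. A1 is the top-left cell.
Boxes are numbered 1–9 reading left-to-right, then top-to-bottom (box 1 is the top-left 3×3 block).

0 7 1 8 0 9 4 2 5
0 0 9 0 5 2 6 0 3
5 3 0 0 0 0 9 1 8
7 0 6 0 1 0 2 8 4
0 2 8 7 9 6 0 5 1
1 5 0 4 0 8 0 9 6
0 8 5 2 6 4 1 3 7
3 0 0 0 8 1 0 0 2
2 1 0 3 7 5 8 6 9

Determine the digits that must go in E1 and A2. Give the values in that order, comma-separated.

For E1:
  Row 1 already contains {1, 2, 4, 5, 7, 8, 9}.
  Column E already contains {1, 5, 6, 7, 8, 9}.
  Its 3×3 block (box 2) already contains {2, 5, 8, 9}.
  The only value from 1–9 not eliminated is 3, so E1 = 3.
For A2:
  Consider where 8 can go in column A.
  A1 is out (row 1 already has a 8).
  A5 is out (row 5 already has a 8).
  A7 is out (row 7 already has a 8).
  So the only cell in column A that can hold 8 is A2.
  So A2 = 8.

3,8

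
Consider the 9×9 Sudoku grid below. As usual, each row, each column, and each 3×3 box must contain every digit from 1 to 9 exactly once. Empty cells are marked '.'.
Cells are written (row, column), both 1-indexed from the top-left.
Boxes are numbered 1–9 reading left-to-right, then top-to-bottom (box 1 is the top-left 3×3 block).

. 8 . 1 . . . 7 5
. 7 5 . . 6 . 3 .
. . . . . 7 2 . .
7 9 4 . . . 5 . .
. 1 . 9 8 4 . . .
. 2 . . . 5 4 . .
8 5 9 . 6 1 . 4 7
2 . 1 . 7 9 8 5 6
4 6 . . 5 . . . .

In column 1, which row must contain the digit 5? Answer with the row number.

Consider where 5 can go in column 1.
(1,1) is out (row 1 already has a 5).
(2,1) is out (row 2 already has a 5).
(3,1) is out (box 1 already has a 5).
(6,1) is out (row 6 already has a 5).
So the only cell in column 1 that can hold 5 is (5,1).
That is row 5.

5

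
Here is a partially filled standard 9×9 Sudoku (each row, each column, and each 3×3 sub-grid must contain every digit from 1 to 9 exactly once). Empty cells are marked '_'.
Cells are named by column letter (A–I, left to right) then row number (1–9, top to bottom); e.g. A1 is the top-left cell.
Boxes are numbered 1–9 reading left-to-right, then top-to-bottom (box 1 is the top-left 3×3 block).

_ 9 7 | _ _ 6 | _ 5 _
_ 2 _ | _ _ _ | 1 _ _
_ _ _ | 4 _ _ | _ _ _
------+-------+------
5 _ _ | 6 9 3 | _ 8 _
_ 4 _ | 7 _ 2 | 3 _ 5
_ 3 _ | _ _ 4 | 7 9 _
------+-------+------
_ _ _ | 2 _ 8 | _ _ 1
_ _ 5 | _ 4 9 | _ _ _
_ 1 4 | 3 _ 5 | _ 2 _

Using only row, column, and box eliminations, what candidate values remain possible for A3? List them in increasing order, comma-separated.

Row 3 already contains {4}.
Column A already contains {5}.
Its 3×3 block (box 1) already contains {2, 7, 9}.
Removing those from 1–9 leaves {1, 3, 6, 8} as the candidates for A3.

1,3,6,8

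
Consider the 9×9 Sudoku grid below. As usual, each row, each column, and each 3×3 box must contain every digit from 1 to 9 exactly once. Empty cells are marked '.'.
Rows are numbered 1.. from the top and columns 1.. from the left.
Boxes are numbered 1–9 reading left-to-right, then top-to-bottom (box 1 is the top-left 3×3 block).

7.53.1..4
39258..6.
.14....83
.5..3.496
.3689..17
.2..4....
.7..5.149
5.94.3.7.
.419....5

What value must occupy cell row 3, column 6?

Cell row 3, column 6 itself could take any of {2, 6, 7, 9} by direct elimination.
Consider where 9 can go in box 2.
row 1, column 5 is out (column 5 already has a 9).
row 2, column 6 is out (row 2 already has a 9).
row 3, column 4 is out (column 4 already has a 9).
row 3, column 5 is out (column 5 already has a 9).
So the only cell in box 2 that can hold 9 is row 3, column 6.
Therefore row 3, column 6 = 9.

9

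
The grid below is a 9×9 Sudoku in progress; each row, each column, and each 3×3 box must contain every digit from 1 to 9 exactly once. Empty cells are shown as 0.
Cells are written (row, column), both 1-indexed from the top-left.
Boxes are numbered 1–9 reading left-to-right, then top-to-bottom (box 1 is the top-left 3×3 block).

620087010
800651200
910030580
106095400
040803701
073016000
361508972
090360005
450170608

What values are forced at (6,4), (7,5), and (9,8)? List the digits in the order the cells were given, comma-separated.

For (6,4):
  Consider where 4 can go in row 6.
  (6,1) is out (column 1 already has a 4).
  (6,7) is out (column 7 already has a 4).
  (6,8) is out (box 6 already has a 4).
  (6,9) is out (box 6 already has a 4).
  So the only cell in row 6 that can hold 4 is (6,4).
  So (6,4) = 4.
For (7,5):
  Row 7 already contains {1, 2, 3, 5, 6, 7, 8, 9}.
  Column 5 already contains {1, 3, 5, 6, 7, 8, 9}.
  Its 3×3 block (box 8) already contains {1, 3, 5, 6, 7, 8}.
  The only value from 1–9 not eliminated is 4, so (7,5) = 4.
For (9,8):
  Row 9 already contains {1, 4, 5, 6, 7, 8}.
  Column 8 already contains {1, 7, 8}.
  Its 3×3 block (box 9) already contains {2, 5, 6, 7, 8, 9}.
  The only value from 1–9 not eliminated is 3, so (9,8) = 3.

4,4,3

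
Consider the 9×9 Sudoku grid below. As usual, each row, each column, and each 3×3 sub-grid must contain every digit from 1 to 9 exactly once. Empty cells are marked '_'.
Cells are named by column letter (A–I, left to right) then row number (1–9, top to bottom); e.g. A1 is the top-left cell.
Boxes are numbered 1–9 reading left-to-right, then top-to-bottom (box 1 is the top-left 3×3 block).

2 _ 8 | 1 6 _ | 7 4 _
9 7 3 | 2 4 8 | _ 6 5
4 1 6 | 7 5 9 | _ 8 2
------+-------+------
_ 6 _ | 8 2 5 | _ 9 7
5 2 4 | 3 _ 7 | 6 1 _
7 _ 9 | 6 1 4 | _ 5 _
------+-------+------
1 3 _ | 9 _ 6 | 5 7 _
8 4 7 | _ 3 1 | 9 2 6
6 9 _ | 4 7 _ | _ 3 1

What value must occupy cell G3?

3

Row 3 already contains {1, 2, 4, 5, 6, 7, 8, 9}.
Column G already contains {5, 6, 7, 9}.
Its 3×3 block (box 3) already contains {2, 4, 5, 6, 7, 8}.
The only value from 1–9 not eliminated is 3, so G3 = 3.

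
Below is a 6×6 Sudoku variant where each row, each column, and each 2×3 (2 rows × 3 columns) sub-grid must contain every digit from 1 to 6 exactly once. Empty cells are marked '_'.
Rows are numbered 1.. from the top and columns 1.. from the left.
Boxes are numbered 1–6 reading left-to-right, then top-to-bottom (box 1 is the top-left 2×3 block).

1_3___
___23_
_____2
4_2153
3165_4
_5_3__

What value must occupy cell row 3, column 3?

Cell row 3, column 3 itself could take any of {1, 5} by direct elimination.
Consider where 1 can go in box 3.
row 3, column 1 is out (column 1 already has a 1).
row 3, column 2 is out (column 2 already has a 1).
row 4, column 2 is out (row 4 already has a 1).
So the only cell in box 3 that can hold 1 is row 3, column 3.
Therefore row 3, column 3 = 1.

1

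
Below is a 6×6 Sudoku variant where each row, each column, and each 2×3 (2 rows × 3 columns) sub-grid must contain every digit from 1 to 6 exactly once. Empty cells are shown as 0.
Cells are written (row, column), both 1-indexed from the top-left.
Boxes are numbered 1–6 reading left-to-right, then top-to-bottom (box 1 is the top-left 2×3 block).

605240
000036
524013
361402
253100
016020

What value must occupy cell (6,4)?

Cell (6,4) itself could take any of {3, 5} by direct elimination.
Consider where 3 can go in box 6.
(5,5) is out (row 5 already has a 3).
(5,6) is out (row 5 already has a 3).
(6,6) is out (column 6 already has a 3).
So the only cell in box 6 that can hold 3 is (6,4).
Therefore (6,4) = 3.

3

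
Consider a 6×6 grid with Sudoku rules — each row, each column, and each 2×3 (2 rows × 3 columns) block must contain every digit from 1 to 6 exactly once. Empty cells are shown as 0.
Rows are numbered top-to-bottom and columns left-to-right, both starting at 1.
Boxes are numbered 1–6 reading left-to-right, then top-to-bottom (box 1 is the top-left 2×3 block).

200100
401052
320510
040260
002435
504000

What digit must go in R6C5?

Row 6 already contains {4, 5}.
Column 5 already contains {1, 3, 5, 6}.
Its 2×3 block (box 6) already contains {3, 4, 5}.
The only value from 1–6 not eliminated is 2, so R6C5 = 2.

2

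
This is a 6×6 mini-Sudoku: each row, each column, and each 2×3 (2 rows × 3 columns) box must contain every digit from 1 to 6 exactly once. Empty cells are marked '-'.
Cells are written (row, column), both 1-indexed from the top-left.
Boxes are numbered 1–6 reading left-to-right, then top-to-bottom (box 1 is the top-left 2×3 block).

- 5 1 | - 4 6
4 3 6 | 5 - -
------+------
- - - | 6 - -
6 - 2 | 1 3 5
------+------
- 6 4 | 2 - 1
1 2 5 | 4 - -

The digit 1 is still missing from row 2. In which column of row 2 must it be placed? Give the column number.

5

Consider where 1 can go in row 2.
(2,6) is out (column 6 already has a 1).
So the only cell in row 2 that can hold 1 is (2,5).
That is column 5.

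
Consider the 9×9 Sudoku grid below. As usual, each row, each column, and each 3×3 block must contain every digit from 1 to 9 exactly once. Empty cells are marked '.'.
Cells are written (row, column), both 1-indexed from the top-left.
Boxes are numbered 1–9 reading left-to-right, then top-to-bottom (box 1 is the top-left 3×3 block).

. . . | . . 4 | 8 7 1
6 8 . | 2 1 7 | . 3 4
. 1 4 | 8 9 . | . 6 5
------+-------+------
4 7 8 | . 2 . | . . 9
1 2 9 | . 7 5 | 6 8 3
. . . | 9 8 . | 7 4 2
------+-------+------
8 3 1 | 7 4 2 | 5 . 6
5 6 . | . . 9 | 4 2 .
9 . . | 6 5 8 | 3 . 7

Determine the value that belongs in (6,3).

Cell (6,3) itself could take any of {3, 5, 6} by direct elimination.
Consider where 6 can go in column 3.
(1,3) is out (box 1 already has a 6).
(2,3) is out (row 2 already has a 6).
(8,3) is out (row 8 already has a 6).
(9,3) is out (row 9 already has a 6).
So the only cell in column 3 that can hold 6 is (6,3).
Therefore (6,3) = 6.

6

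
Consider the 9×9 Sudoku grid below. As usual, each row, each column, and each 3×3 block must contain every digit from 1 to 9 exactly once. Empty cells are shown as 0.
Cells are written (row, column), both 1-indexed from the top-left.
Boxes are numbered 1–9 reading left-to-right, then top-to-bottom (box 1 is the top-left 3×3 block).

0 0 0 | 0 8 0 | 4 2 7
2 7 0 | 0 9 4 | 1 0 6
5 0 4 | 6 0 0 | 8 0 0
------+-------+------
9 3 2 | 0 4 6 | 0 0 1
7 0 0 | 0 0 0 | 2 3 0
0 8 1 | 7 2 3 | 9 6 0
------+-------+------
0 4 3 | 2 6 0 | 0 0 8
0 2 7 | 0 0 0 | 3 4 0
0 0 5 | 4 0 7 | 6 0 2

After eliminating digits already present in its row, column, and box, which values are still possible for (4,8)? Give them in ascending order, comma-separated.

Row 4 already contains {1, 2, 3, 4, 6, 9}.
Column 8 already contains {2, 3, 4, 6}.
Its 3×3 block (box 6) already contains {1, 2, 3, 6, 9}.
Removing those from 1–9 leaves {5, 7, 8} as the candidates for (4,8).

5,7,8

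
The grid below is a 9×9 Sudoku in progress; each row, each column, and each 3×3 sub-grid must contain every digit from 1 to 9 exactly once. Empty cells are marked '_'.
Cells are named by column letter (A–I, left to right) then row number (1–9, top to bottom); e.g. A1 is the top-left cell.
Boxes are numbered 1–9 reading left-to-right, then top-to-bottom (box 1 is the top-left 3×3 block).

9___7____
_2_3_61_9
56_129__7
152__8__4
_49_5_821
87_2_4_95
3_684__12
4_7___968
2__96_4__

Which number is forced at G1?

2

Cell G1 itself could take any of {2, 3, 5, 6} by direct elimination.
Consider where 2 can go in box 3.
H1 is out (column H already has a 2).
I1 is out (column I already has a 2).
H2 is out (row 2 already has a 2).
G3 is out (row 3 already has a 2).
H3 is out (row 3 already has a 2).
So the only cell in box 3 that can hold 2 is G1.
Therefore G1 = 2.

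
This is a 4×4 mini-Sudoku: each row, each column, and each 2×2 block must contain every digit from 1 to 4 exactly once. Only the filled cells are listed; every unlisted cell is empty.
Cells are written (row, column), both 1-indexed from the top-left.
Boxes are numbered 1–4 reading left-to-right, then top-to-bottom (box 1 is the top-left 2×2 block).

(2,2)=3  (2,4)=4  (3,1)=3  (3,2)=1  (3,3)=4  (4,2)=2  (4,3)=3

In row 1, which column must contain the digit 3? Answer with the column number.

Consider where 3 can go in row 1.
(1,1) is out (column 1 already has a 3).
(1,2) is out (column 2 already has a 3).
(1,3) is out (column 3 already has a 3).
So the only cell in row 1 that can hold 3 is (1,4).
That is column 4.

4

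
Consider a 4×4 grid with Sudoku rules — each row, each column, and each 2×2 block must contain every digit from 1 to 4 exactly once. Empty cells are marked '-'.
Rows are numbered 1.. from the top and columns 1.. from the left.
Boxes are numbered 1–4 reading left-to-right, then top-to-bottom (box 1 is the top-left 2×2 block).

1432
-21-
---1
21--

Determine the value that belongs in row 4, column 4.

3

Cell row 4, column 4 itself could take any of {3, 4} by direct elimination.
Consider where 3 can go in box 4.
row 3, column 3 is out (column 3 already has a 3).
row 4, column 3 is out (column 3 already has a 3).
So the only cell in box 4 that can hold 3 is row 4, column 4.
Therefore row 4, column 4 = 3.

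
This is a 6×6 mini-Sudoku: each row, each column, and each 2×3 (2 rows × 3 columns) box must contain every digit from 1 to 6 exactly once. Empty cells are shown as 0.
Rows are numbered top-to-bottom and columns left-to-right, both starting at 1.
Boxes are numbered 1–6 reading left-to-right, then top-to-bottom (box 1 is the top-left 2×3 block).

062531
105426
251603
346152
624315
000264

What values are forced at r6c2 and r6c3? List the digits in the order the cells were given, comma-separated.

For r6c2:
  Consider where 1 can go in row 6.
  r6c1 is out (column 1 already has a 1).
  r6c3 is out (column 3 already has a 1).
  So the only cell in row 6 that can hold 1 is r6c2.
  So r6c2 = 1.
For r6c3:
  Row 6 already contains {2, 4, 6}.
  Column 3 already contains {1, 2, 4, 5, 6}.
  Its 2×3 block (box 5) already contains {2, 4, 6}.
  The only value from 1–6 not eliminated is 3, so r6c3 = 3.

1,3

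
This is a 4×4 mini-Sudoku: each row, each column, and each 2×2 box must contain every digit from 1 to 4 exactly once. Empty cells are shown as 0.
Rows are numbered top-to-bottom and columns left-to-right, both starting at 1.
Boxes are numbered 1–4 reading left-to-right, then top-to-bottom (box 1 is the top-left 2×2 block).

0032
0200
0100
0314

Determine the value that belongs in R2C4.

1

Row 2 already contains {2}.
Column 4 already contains {2, 4}.
Its 2×2 block (box 2) already contains {2, 3}.
The only value from 1–4 not eliminated is 1, so R2C4 = 1.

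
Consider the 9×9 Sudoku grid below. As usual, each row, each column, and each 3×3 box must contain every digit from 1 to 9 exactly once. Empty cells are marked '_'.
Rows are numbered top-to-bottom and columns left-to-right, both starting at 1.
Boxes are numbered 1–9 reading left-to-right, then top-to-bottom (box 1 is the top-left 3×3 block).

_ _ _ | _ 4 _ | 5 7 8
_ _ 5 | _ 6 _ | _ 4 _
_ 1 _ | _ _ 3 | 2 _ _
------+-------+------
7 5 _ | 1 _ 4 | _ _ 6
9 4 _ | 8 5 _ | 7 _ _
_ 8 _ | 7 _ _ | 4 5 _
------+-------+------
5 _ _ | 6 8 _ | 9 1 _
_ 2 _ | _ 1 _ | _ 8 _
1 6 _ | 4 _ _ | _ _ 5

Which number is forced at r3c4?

5

Cell r3c4 itself could take any of {5, 9} by direct elimination.
Consider where 5 can go in row 3.
r3c1 is out (column 1 already has a 5).
r3c3 is out (column 3 already has a 5).
r3c5 is out (column 5 already has a 5).
r3c8 is out (column 8 already has a 5).
r3c9 is out (column 9 already has a 5).
So the only cell in row 3 that can hold 5 is r3c4.
Therefore r3c4 = 5.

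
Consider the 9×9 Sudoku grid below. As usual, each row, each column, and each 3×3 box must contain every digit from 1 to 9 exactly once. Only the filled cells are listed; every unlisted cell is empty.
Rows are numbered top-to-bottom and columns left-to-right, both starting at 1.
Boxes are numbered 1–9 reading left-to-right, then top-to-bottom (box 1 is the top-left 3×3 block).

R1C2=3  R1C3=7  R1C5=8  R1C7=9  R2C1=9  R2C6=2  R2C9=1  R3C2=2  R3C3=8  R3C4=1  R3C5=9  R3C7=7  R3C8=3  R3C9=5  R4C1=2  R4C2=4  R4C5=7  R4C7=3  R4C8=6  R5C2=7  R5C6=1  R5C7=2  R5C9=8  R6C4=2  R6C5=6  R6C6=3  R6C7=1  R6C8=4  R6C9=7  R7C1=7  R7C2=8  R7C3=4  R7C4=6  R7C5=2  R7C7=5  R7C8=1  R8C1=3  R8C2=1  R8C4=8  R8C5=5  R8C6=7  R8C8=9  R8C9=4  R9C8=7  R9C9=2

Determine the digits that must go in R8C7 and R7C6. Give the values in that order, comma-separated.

For R8C7:
  Row 8 already contains {1, 3, 4, 5, 7, 8, 9}.
  Column 7 already contains {1, 2, 3, 5, 7, 9}.
  Its 3×3 block (box 9) already contains {1, 2, 4, 5, 7, 9}.
  The only value from 1–9 not eliminated is 6, so R8C7 = 6.
For R7C6:
  Row 7 already contains {1, 2, 4, 5, 6, 7, 8}.
  Column 6 already contains {1, 2, 3, 7}.
  Its 3×3 block (box 8) already contains {2, 5, 6, 7, 8}.
  The only value from 1–9 not eliminated is 9, so R7C6 = 9.

6,9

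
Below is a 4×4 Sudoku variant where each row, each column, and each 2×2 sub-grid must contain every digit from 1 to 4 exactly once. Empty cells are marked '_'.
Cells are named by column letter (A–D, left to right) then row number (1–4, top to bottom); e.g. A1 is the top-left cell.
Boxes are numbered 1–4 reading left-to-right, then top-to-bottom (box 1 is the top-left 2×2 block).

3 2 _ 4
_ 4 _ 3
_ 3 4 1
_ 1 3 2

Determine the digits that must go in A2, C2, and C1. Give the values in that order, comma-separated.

For A2:
  Row 2 already contains {3, 4}.
  Column A already contains {3}.
  Its 2×2 block (box 1) already contains {2, 3, 4}.
  The only value from 1–4 not eliminated is 1, so A2 = 1.
For C2:
  Consider where 2 can go in row 2.
  A2 is out (box 1 already has a 2).
  So the only cell in row 2 that can hold 2 is C2.
  So C2 = 2.
For C1:
  Row 1 already contains {2, 3, 4}.
  Column C already contains {3, 4}.
  Its 2×2 block (box 2) already contains {3, 4}.
  The only value from 1–4 not eliminated is 1, so C1 = 1.

1,2,1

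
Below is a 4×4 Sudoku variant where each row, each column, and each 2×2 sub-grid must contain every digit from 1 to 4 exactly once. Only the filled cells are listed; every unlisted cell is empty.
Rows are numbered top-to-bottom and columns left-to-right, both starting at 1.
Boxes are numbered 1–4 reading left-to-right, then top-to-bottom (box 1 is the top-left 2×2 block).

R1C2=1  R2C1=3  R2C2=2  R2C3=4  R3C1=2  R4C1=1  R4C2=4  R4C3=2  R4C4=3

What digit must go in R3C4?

4

Cell R3C4 itself could take any of {1, 4} by direct elimination.
Consider where 4 can go in box 4.
R3C3 is out (column 3 already has a 4).
So the only cell in box 4 that can hold 4 is R3C4.
Therefore R3C4 = 4.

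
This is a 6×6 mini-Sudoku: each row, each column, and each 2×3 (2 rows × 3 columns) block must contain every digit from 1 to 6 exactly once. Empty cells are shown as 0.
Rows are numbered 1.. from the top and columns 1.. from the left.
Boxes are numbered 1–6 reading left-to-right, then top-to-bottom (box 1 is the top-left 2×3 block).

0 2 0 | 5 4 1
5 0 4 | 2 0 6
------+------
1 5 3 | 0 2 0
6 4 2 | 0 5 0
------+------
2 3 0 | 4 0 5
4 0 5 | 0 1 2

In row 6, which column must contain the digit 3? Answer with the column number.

4

Consider where 3 can go in row 6.
row 6, column 2 is out (column 2 already has a 3).
So the only cell in row 6 that can hold 3 is row 6, column 4.
That is column 4.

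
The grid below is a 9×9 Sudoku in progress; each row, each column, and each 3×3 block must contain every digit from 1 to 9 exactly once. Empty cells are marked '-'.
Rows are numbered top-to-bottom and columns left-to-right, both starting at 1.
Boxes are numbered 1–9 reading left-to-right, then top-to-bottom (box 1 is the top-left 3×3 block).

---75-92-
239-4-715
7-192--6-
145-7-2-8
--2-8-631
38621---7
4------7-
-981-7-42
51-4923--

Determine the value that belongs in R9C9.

Row 9 already contains {1, 2, 3, 4, 5, 9}.
Column 9 already contains {1, 2, 5, 7, 8}.
Its 3×3 block (box 9) already contains {2, 3, 4, 7}.
The only value from 1–9 not eliminated is 6, so R9C9 = 6.

6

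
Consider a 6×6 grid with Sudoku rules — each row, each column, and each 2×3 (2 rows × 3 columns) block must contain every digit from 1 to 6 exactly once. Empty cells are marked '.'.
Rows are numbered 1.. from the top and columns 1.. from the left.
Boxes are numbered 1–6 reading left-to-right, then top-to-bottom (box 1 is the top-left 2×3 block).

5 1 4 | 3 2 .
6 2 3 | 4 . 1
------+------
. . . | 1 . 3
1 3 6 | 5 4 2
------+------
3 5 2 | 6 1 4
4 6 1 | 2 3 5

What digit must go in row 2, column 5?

Row 2 already contains {1, 2, 3, 4, 6}.
Column 5 already contains {1, 2, 3, 4}.
Its 2×3 block (box 2) already contains {1, 2, 3, 4}.
The only value from 1–6 not eliminated is 5, so row 2, column 5 = 5.

5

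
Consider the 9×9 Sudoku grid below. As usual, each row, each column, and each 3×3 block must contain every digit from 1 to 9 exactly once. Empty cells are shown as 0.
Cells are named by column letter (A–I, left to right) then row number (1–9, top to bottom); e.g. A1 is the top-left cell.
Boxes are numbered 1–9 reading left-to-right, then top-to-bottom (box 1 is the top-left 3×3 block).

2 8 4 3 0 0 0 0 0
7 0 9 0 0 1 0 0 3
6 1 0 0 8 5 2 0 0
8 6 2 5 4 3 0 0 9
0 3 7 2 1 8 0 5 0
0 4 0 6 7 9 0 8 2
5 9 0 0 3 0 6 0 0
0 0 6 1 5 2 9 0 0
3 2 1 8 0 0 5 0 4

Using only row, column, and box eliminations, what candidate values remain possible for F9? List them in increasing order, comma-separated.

Row 9 already contains {1, 2, 3, 4, 5, 8}.
Column F already contains {1, 2, 3, 5, 8, 9}.
Its 3×3 block (box 8) already contains {1, 2, 3, 5, 8}.
Removing those from 1–9 leaves {6, 7} as the candidates for F9.

6,7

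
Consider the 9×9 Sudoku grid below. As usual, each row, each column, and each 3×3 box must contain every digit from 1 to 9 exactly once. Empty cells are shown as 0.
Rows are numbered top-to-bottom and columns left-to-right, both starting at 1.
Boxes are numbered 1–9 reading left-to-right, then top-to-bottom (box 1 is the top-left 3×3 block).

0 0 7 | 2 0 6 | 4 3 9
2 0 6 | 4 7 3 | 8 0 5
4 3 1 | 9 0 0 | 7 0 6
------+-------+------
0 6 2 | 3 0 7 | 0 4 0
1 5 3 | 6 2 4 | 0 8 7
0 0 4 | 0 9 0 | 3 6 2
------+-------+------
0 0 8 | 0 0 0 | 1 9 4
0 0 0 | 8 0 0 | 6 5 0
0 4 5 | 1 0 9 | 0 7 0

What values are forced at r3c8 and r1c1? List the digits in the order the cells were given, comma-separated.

For r3c8:
  Row 3 already contains {1, 3, 4, 6, 7, 9}.
  Column 8 already contains {3, 4, 5, 6, 7, 8, 9}.
  Its 3×3 block (box 3) already contains {3, 4, 5, 6, 7, 8, 9}.
  The only value from 1–9 not eliminated is 2, so r3c8 = 2.
For r1c1:
  Consider where 5 can go in column 1.
  r4c1 is out (box 4 already has a 5).
  r6c1 is out (box 4 already has a 5).
  r7c1 is out (box 7 already has a 5).
  r8c1 is out (row 8 already has a 5).
  r9c1 is out (row 9 already has a 5).
  So the only cell in column 1 that can hold 5 is r1c1.
  So r1c1 = 5.

2,5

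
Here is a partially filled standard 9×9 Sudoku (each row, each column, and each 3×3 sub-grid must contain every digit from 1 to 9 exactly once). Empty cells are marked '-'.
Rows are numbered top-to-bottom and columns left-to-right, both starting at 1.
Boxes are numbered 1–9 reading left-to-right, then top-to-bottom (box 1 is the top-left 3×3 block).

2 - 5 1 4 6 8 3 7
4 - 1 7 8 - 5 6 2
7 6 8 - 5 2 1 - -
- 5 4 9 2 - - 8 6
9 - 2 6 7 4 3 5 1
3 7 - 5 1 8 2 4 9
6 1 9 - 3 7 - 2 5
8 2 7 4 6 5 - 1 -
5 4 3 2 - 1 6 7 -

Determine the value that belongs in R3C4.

3

Row 3 already contains {1, 2, 5, 6, 7, 8}.
Column 4 already contains {1, 2, 4, 5, 6, 7, 9}.
Its 3×3 block (box 2) already contains {1, 2, 4, 5, 6, 7, 8}.
The only value from 1–9 not eliminated is 3, so R3C4 = 3.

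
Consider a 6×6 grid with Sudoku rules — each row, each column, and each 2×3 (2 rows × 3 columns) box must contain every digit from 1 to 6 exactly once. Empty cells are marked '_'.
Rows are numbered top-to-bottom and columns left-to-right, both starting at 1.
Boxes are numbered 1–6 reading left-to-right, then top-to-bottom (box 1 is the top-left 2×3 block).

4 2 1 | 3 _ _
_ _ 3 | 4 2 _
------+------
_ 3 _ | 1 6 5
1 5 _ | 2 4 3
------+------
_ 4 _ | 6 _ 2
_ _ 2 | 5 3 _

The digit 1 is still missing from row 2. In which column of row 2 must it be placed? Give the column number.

Consider where 1 can go in row 2.
r2c1 is out (column 1 already has a 1).
r2c2 is out (box 1 already has a 1).
So the only cell in row 2 that can hold 1 is r2c6.
That is column 6.

6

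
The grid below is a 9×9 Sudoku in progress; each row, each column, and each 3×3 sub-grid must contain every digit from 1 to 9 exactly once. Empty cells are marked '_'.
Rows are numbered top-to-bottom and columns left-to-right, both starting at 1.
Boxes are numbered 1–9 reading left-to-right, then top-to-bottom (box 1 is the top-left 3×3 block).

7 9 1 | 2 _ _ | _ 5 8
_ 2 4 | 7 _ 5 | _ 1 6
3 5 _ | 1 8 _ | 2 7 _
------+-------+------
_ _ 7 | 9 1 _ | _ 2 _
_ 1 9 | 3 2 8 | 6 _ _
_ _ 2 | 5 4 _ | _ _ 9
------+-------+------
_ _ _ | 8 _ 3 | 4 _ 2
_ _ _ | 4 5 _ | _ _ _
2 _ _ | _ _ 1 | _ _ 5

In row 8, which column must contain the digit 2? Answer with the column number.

Consider where 2 can go in row 8.
r8c1 is out (column 1 already has a 2). r8c2 is out (column 2 already has a 2). r8c3 is out (column 3 already has a 2). r8c7 is out (column 7 already has a 2). The remaining empty cells in row 8 are similarly blocked.
So the only cell in row 8 that can hold 2 is r8c6.
That is column 6.

6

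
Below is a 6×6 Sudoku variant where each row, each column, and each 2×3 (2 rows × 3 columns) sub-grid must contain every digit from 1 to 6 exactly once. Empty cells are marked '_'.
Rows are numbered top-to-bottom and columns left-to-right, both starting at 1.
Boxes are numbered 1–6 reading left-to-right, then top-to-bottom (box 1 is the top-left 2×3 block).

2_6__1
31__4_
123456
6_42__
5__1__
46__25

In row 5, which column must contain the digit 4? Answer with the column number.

6

Consider where 4 can go in row 5.
r5c2 is out (box 5 already has a 4).
r5c3 is out (column 3 already has a 4).
r5c5 is out (column 5 already has a 4).
So the only cell in row 5 that can hold 4 is r5c6.
That is column 6.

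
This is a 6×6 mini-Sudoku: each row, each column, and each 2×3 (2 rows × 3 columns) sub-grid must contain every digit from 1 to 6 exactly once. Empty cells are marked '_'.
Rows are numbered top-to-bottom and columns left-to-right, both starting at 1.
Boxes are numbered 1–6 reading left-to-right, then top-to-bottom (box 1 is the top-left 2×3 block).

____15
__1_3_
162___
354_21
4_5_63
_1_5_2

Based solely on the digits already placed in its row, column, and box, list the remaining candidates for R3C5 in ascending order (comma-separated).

4,5

Row 3 already contains {1, 2, 6}.
Column 5 already contains {1, 2, 3, 6}.
Its 2×3 block (box 4) already contains {1, 2}.
Removing those from 1–6 leaves {4, 5} as the candidates for R3C5.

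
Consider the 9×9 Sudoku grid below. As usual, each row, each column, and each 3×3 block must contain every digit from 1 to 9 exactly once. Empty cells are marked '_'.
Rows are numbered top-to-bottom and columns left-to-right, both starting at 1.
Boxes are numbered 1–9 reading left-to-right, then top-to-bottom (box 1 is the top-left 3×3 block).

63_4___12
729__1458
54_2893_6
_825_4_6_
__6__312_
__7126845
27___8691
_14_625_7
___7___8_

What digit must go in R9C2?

6

Cell R9C2 itself could take any of {5, 6, 9} by direct elimination.
Consider where 6 can go in box 7.
R7C3 is out (row 7 already has a 6).
R8C1 is out (row 8 already has a 6).
R9C1 is out (column 1 already has a 6).
R9C3 is out (column 3 already has a 6).
So the only cell in box 7 that can hold 6 is R9C2.
Therefore R9C2 = 6.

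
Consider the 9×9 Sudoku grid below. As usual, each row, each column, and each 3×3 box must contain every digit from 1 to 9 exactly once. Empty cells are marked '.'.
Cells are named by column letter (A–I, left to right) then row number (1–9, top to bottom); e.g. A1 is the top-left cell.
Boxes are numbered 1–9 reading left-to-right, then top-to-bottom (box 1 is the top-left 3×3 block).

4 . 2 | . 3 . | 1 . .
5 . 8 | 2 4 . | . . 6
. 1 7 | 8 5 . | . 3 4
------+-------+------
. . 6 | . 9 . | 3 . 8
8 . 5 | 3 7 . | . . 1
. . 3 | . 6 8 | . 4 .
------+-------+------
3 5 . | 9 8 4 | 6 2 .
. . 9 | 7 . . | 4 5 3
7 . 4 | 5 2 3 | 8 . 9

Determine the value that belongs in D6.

1

Row 6 already contains {3, 4, 6, 8}.
Column D already contains {2, 3, 5, 7, 8, 9}.
Its 3×3 block (box 5) already contains {3, 6, 7, 8, 9}.
The only value from 1–9 not eliminated is 1, so D6 = 1.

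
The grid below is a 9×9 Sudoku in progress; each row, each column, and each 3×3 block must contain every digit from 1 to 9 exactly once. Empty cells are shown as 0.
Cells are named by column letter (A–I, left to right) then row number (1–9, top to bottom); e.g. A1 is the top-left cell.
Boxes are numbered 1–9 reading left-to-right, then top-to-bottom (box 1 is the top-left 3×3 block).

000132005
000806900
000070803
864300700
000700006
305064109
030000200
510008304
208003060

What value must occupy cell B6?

7

Cell B6 itself could take any of {2, 7} by direct elimination.
Consider where 7 can go in box 4.
A5 is out (row 5 already has a 7).
B5 is out (row 5 already has a 7).
C5 is out (row 5 already has a 7).
So the only cell in box 4 that can hold 7 is B6.
Therefore B6 = 7.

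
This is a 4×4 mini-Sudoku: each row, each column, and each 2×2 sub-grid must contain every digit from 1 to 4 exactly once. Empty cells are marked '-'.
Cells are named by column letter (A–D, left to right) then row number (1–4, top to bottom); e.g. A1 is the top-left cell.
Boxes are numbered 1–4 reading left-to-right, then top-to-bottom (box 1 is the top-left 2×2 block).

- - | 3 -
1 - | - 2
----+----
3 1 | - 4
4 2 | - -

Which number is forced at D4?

3

Cell D4 itself could take any of {1, 3} by direct elimination.
Consider where 3 can go in box 4.
C3 is out (row 3 already has a 3).
C4 is out (column C already has a 3).
So the only cell in box 4 that can hold 3 is D4.
Therefore D4 = 3.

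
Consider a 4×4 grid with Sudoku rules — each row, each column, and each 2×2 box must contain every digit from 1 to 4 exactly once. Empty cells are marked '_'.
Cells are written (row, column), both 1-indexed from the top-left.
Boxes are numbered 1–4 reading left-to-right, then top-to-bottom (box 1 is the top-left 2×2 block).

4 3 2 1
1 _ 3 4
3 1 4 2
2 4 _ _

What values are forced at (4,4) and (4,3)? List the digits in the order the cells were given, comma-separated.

3,1

For (4,4):
  Row 4 already contains {2, 4}.
  Column 4 already contains {1, 2, 4}.
  Its 2×2 block (box 4) already contains {2, 4}.
  The only value from 1–4 not eliminated is 3, so (4,4) = 3.
For (4,3):
  Row 4 already contains {2, 4}.
  Column 3 already contains {2, 3, 4}.
  Its 2×2 block (box 4) already contains {2, 4}.
  The only value from 1–4 not eliminated is 1, so (4,3) = 1.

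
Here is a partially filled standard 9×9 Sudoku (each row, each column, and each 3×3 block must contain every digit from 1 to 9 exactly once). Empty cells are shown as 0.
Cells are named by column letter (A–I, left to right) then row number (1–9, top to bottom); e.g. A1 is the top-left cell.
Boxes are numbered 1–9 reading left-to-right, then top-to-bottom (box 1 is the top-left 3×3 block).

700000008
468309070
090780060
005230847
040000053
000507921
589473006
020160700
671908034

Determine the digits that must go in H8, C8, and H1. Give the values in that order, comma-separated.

8,4,9

For H8:
  Consider where 8 can go in column H.
  H1 is out (row 1 already has a 8).
  H7 is out (row 7 already has a 8).
  So the only cell in column H that can hold 8 is H8.
  So H8 = 8.
For C8:
  Consider where 4 can go in column C.
  C1 is out (box 1 already has a 4).
  C3 is out (box 1 already has a 4).
  C5 is out (row 5 already has a 4).
  C6 is out (box 4 already has a 4).
  So the only cell in column C that can hold 4 is C8.
  So C8 = 4.
For H1:
  Consider where 9 can go in box 3.
  G1 is out (column G already has a 9).
  G2 is out (row 2 already has a 9).
  I2 is out (row 2 already has a 9).
  G3 is out (row 3 already has a 9).
  I3 is out (row 3 already has a 9).
  So the only cell in box 3 that can hold 9 is H1.
  So H1 = 9.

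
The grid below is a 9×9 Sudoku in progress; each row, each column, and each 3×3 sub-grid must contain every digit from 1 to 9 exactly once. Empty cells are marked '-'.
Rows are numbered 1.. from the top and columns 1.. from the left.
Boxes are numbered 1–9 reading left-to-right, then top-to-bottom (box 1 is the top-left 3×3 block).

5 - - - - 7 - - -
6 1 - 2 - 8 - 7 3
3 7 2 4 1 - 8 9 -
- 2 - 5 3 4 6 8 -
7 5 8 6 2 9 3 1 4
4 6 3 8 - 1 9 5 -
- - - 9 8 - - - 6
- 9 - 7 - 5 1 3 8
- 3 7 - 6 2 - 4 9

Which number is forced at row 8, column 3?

Cell row 8, column 3 itself could take any of {4, 6} by direct elimination.
Consider where 6 can go in box 7.
row 7, column 1 is out (row 7 already has a 6).
row 7, column 2 is out (row 7 already has a 6).
row 7, column 3 is out (row 7 already has a 6).
row 8, column 1 is out (column 1 already has a 6).
row 9, column 1 is out (row 9 already has a 6).
So the only cell in box 7 that can hold 6 is row 8, column 3.
Therefore row 8, column 3 = 6.

6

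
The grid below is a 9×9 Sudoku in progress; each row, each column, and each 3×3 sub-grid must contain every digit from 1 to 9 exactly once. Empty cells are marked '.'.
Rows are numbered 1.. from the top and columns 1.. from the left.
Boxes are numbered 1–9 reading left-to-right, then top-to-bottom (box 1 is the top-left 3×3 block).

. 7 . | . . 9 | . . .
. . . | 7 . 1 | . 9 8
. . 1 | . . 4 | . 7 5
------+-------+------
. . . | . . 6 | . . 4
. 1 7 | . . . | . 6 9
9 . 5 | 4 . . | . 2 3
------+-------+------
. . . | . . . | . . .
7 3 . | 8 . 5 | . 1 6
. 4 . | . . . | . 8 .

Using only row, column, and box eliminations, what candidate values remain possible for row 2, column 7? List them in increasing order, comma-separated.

2,3,4,6

Row 2 already contains {1, 7, 8, 9}.
Column 7 already contains {}.
Its 3×3 block (box 3) already contains {5, 7, 8, 9}.
Removing those from 1–9 leaves {2, 3, 4, 6} as the candidates for row 2, column 7.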